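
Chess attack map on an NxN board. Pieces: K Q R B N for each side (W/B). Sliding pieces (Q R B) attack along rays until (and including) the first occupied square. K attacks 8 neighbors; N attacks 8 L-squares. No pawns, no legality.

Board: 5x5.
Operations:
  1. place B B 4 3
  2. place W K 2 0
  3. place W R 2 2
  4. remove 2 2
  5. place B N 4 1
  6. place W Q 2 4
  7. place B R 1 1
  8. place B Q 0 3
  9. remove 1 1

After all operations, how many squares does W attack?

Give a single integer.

Op 1: place BB@(4,3)
Op 2: place WK@(2,0)
Op 3: place WR@(2,2)
Op 4: remove (2,2)
Op 5: place BN@(4,1)
Op 6: place WQ@(2,4)
Op 7: place BR@(1,1)
Op 8: place BQ@(0,3)
Op 9: remove (1,1)
Per-piece attacks for W:
  WK@(2,0): attacks (2,1) (3,0) (1,0) (3,1) (1,1)
  WQ@(2,4): attacks (2,3) (2,2) (2,1) (2,0) (3,4) (4,4) (1,4) (0,4) (3,3) (4,2) (1,3) (0,2) [ray(0,-1) blocked at (2,0)]
Union (16 distinct): (0,2) (0,4) (1,0) (1,1) (1,3) (1,4) (2,0) (2,1) (2,2) (2,3) (3,0) (3,1) (3,3) (3,4) (4,2) (4,4)

Answer: 16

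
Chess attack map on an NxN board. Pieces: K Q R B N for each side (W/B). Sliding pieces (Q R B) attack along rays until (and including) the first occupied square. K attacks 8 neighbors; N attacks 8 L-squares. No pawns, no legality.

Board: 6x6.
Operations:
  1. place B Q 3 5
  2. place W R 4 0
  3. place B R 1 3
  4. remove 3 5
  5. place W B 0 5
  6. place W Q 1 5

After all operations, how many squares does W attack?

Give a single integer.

Answer: 22

Derivation:
Op 1: place BQ@(3,5)
Op 2: place WR@(4,0)
Op 3: place BR@(1,3)
Op 4: remove (3,5)
Op 5: place WB@(0,5)
Op 6: place WQ@(1,5)
Per-piece attacks for W:
  WB@(0,5): attacks (1,4) (2,3) (3,2) (4,1) (5,0)
  WQ@(1,5): attacks (1,4) (1,3) (2,5) (3,5) (4,5) (5,5) (0,5) (2,4) (3,3) (4,2) (5,1) (0,4) [ray(0,-1) blocked at (1,3); ray(-1,0) blocked at (0,5)]
  WR@(4,0): attacks (4,1) (4,2) (4,3) (4,4) (4,5) (5,0) (3,0) (2,0) (1,0) (0,0)
Union (22 distinct): (0,0) (0,4) (0,5) (1,0) (1,3) (1,4) (2,0) (2,3) (2,4) (2,5) (3,0) (3,2) (3,3) (3,5) (4,1) (4,2) (4,3) (4,4) (4,5) (5,0) (5,1) (5,5)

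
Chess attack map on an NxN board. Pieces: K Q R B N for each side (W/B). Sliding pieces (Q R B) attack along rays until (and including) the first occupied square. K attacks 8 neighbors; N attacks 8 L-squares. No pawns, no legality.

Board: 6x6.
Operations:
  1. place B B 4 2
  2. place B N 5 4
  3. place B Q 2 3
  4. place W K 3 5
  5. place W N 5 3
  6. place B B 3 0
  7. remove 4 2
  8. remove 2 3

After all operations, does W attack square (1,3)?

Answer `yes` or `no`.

Answer: no

Derivation:
Op 1: place BB@(4,2)
Op 2: place BN@(5,4)
Op 3: place BQ@(2,3)
Op 4: place WK@(3,5)
Op 5: place WN@(5,3)
Op 6: place BB@(3,0)
Op 7: remove (4,2)
Op 8: remove (2,3)
Per-piece attacks for W:
  WK@(3,5): attacks (3,4) (4,5) (2,5) (4,4) (2,4)
  WN@(5,3): attacks (4,5) (3,4) (4,1) (3,2)
W attacks (1,3): no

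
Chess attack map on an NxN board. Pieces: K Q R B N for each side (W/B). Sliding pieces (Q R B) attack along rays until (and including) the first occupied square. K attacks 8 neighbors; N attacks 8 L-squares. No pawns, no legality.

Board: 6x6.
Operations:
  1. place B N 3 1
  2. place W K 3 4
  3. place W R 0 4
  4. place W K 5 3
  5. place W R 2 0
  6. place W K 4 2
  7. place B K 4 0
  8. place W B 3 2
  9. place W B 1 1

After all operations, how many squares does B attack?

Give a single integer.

Answer: 10

Derivation:
Op 1: place BN@(3,1)
Op 2: place WK@(3,4)
Op 3: place WR@(0,4)
Op 4: place WK@(5,3)
Op 5: place WR@(2,0)
Op 6: place WK@(4,2)
Op 7: place BK@(4,0)
Op 8: place WB@(3,2)
Op 9: place WB@(1,1)
Per-piece attacks for B:
  BN@(3,1): attacks (4,3) (5,2) (2,3) (1,2) (5,0) (1,0)
  BK@(4,0): attacks (4,1) (5,0) (3,0) (5,1) (3,1)
Union (10 distinct): (1,0) (1,2) (2,3) (3,0) (3,1) (4,1) (4,3) (5,0) (5,1) (5,2)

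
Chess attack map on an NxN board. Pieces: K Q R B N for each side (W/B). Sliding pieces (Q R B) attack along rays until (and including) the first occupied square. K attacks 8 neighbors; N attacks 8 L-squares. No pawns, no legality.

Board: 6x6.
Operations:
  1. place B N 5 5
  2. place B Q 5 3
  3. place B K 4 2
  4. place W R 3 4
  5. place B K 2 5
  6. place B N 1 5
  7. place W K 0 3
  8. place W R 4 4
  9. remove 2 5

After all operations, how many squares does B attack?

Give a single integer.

Answer: 17

Derivation:
Op 1: place BN@(5,5)
Op 2: place BQ@(5,3)
Op 3: place BK@(4,2)
Op 4: place WR@(3,4)
Op 5: place BK@(2,5)
Op 6: place BN@(1,5)
Op 7: place WK@(0,3)
Op 8: place WR@(4,4)
Op 9: remove (2,5)
Per-piece attacks for B:
  BN@(1,5): attacks (2,3) (3,4) (0,3)
  BK@(4,2): attacks (4,3) (4,1) (5,2) (3,2) (5,3) (5,1) (3,3) (3,1)
  BQ@(5,3): attacks (5,4) (5,5) (5,2) (5,1) (5,0) (4,3) (3,3) (2,3) (1,3) (0,3) (4,4) (4,2) [ray(0,1) blocked at (5,5); ray(-1,0) blocked at (0,3); ray(-1,1) blocked at (4,4); ray(-1,-1) blocked at (4,2)]
  BN@(5,5): attacks (4,3) (3,4)
Union (17 distinct): (0,3) (1,3) (2,3) (3,1) (3,2) (3,3) (3,4) (4,1) (4,2) (4,3) (4,4) (5,0) (5,1) (5,2) (5,3) (5,4) (5,5)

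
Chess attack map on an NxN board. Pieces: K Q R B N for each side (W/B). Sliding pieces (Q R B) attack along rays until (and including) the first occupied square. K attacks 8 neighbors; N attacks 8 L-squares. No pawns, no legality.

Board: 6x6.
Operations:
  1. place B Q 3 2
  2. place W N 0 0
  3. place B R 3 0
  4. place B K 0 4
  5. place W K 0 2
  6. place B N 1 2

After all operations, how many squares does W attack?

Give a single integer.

Answer: 6

Derivation:
Op 1: place BQ@(3,2)
Op 2: place WN@(0,0)
Op 3: place BR@(3,0)
Op 4: place BK@(0,4)
Op 5: place WK@(0,2)
Op 6: place BN@(1,2)
Per-piece attacks for W:
  WN@(0,0): attacks (1,2) (2,1)
  WK@(0,2): attacks (0,3) (0,1) (1,2) (1,3) (1,1)
Union (6 distinct): (0,1) (0,3) (1,1) (1,2) (1,3) (2,1)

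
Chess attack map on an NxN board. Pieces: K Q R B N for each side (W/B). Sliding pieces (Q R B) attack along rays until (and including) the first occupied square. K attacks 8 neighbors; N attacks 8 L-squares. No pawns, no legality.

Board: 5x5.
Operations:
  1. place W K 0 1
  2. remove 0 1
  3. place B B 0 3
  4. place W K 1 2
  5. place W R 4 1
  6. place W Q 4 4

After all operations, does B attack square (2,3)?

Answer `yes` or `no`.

Op 1: place WK@(0,1)
Op 2: remove (0,1)
Op 3: place BB@(0,3)
Op 4: place WK@(1,2)
Op 5: place WR@(4,1)
Op 6: place WQ@(4,4)
Per-piece attacks for B:
  BB@(0,3): attacks (1,4) (1,2) [ray(1,-1) blocked at (1,2)]
B attacks (2,3): no

Answer: no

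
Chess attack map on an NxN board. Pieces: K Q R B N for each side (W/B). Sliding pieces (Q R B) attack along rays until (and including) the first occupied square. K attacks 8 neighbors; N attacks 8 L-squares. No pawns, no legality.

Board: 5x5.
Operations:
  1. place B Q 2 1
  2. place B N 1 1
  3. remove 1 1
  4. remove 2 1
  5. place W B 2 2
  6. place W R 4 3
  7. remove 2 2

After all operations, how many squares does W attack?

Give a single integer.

Answer: 8

Derivation:
Op 1: place BQ@(2,1)
Op 2: place BN@(1,1)
Op 3: remove (1,1)
Op 4: remove (2,1)
Op 5: place WB@(2,2)
Op 6: place WR@(4,3)
Op 7: remove (2,2)
Per-piece attacks for W:
  WR@(4,3): attacks (4,4) (4,2) (4,1) (4,0) (3,3) (2,3) (1,3) (0,3)
Union (8 distinct): (0,3) (1,3) (2,3) (3,3) (4,0) (4,1) (4,2) (4,4)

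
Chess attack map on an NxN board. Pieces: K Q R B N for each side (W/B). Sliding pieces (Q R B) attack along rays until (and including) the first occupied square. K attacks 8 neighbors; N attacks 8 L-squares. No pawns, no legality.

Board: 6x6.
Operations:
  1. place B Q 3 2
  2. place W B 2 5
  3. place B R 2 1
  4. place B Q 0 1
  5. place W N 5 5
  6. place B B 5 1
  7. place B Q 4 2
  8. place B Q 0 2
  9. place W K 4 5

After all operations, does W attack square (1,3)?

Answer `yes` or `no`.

Answer: no

Derivation:
Op 1: place BQ@(3,2)
Op 2: place WB@(2,5)
Op 3: place BR@(2,1)
Op 4: place BQ@(0,1)
Op 5: place WN@(5,5)
Op 6: place BB@(5,1)
Op 7: place BQ@(4,2)
Op 8: place BQ@(0,2)
Op 9: place WK@(4,5)
Per-piece attacks for W:
  WB@(2,5): attacks (3,4) (4,3) (5,2) (1,4) (0,3)
  WK@(4,5): attacks (4,4) (5,5) (3,5) (5,4) (3,4)
  WN@(5,5): attacks (4,3) (3,4)
W attacks (1,3): no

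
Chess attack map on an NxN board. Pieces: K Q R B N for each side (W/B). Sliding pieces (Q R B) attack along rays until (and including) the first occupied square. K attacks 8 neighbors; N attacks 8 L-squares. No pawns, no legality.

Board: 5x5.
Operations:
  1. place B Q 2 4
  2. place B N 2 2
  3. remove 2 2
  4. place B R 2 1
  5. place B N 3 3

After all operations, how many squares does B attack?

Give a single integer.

Op 1: place BQ@(2,4)
Op 2: place BN@(2,2)
Op 3: remove (2,2)
Op 4: place BR@(2,1)
Op 5: place BN@(3,3)
Per-piece attacks for B:
  BR@(2,1): attacks (2,2) (2,3) (2,4) (2,0) (3,1) (4,1) (1,1) (0,1) [ray(0,1) blocked at (2,4)]
  BQ@(2,4): attacks (2,3) (2,2) (2,1) (3,4) (4,4) (1,4) (0,4) (3,3) (1,3) (0,2) [ray(0,-1) blocked at (2,1); ray(1,-1) blocked at (3,3)]
  BN@(3,3): attacks (1,4) (4,1) (2,1) (1,2)
Union (17 distinct): (0,1) (0,2) (0,4) (1,1) (1,2) (1,3) (1,4) (2,0) (2,1) (2,2) (2,3) (2,4) (3,1) (3,3) (3,4) (4,1) (4,4)

Answer: 17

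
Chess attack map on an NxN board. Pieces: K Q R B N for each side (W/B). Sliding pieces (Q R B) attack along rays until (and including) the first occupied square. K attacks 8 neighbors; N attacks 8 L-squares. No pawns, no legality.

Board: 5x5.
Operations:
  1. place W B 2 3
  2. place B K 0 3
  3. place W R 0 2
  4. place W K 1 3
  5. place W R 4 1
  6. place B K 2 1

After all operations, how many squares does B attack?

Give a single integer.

Op 1: place WB@(2,3)
Op 2: place BK@(0,3)
Op 3: place WR@(0,2)
Op 4: place WK@(1,3)
Op 5: place WR@(4,1)
Op 6: place BK@(2,1)
Per-piece attacks for B:
  BK@(0,3): attacks (0,4) (0,2) (1,3) (1,4) (1,2)
  BK@(2,1): attacks (2,2) (2,0) (3,1) (1,1) (3,2) (3,0) (1,2) (1,0)
Union (12 distinct): (0,2) (0,4) (1,0) (1,1) (1,2) (1,3) (1,4) (2,0) (2,2) (3,0) (3,1) (3,2)

Answer: 12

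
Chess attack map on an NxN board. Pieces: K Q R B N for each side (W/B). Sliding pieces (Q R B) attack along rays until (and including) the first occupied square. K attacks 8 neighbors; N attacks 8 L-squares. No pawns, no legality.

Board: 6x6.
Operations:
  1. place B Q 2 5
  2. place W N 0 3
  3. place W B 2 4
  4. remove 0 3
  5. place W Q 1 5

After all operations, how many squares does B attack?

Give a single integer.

Op 1: place BQ@(2,5)
Op 2: place WN@(0,3)
Op 3: place WB@(2,4)
Op 4: remove (0,3)
Op 5: place WQ@(1,5)
Per-piece attacks for B:
  BQ@(2,5): attacks (2,4) (3,5) (4,5) (5,5) (1,5) (3,4) (4,3) (5,2) (1,4) (0,3) [ray(0,-1) blocked at (2,4); ray(-1,0) blocked at (1,5)]
Union (10 distinct): (0,3) (1,4) (1,5) (2,4) (3,4) (3,5) (4,3) (4,5) (5,2) (5,5)

Answer: 10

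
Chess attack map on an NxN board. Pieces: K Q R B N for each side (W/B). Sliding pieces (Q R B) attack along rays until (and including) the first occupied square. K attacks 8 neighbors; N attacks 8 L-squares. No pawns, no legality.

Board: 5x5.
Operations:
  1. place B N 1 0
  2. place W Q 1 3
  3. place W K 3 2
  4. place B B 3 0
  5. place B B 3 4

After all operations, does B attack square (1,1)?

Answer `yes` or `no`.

Answer: no

Derivation:
Op 1: place BN@(1,0)
Op 2: place WQ@(1,3)
Op 3: place WK@(3,2)
Op 4: place BB@(3,0)
Op 5: place BB@(3,4)
Per-piece attacks for B:
  BN@(1,0): attacks (2,2) (3,1) (0,2)
  BB@(3,0): attacks (4,1) (2,1) (1,2) (0,3)
  BB@(3,4): attacks (4,3) (2,3) (1,2) (0,1)
B attacks (1,1): no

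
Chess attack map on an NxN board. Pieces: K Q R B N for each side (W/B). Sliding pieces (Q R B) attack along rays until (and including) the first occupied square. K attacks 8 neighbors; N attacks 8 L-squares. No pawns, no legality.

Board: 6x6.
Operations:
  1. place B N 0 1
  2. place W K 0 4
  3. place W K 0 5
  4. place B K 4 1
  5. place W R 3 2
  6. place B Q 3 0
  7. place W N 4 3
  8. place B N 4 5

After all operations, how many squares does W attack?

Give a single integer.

Op 1: place BN@(0,1)
Op 2: place WK@(0,4)
Op 3: place WK@(0,5)
Op 4: place BK@(4,1)
Op 5: place WR@(3,2)
Op 6: place BQ@(3,0)
Op 7: place WN@(4,3)
Op 8: place BN@(4,5)
Per-piece attacks for W:
  WK@(0,4): attacks (0,5) (0,3) (1,4) (1,5) (1,3)
  WK@(0,5): attacks (0,4) (1,5) (1,4)
  WR@(3,2): attacks (3,3) (3,4) (3,5) (3,1) (3,0) (4,2) (5,2) (2,2) (1,2) (0,2) [ray(0,-1) blocked at (3,0)]
  WN@(4,3): attacks (5,5) (3,5) (2,4) (5,1) (3,1) (2,2)
Union (19 distinct): (0,2) (0,3) (0,4) (0,5) (1,2) (1,3) (1,4) (1,5) (2,2) (2,4) (3,0) (3,1) (3,3) (3,4) (3,5) (4,2) (5,1) (5,2) (5,5)

Answer: 19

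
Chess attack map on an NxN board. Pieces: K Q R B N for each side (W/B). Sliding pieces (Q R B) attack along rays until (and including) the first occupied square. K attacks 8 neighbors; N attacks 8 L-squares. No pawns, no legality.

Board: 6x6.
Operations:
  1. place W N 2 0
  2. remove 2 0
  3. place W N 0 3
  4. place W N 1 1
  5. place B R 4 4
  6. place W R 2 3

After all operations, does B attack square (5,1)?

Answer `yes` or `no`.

Answer: no

Derivation:
Op 1: place WN@(2,0)
Op 2: remove (2,0)
Op 3: place WN@(0,3)
Op 4: place WN@(1,1)
Op 5: place BR@(4,4)
Op 6: place WR@(2,3)
Per-piece attacks for B:
  BR@(4,4): attacks (4,5) (4,3) (4,2) (4,1) (4,0) (5,4) (3,4) (2,4) (1,4) (0,4)
B attacks (5,1): no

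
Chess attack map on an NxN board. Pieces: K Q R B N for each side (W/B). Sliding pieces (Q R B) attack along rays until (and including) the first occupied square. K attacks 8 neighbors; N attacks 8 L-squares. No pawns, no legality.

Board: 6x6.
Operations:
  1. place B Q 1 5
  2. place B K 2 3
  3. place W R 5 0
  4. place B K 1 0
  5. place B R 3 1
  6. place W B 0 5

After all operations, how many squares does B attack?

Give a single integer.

Op 1: place BQ@(1,5)
Op 2: place BK@(2,3)
Op 3: place WR@(5,0)
Op 4: place BK@(1,0)
Op 5: place BR@(3,1)
Op 6: place WB@(0,5)
Per-piece attacks for B:
  BK@(1,0): attacks (1,1) (2,0) (0,0) (2,1) (0,1)
  BQ@(1,5): attacks (1,4) (1,3) (1,2) (1,1) (1,0) (2,5) (3,5) (4,5) (5,5) (0,5) (2,4) (3,3) (4,2) (5,1) (0,4) [ray(0,-1) blocked at (1,0); ray(-1,0) blocked at (0,5)]
  BK@(2,3): attacks (2,4) (2,2) (3,3) (1,3) (3,4) (3,2) (1,4) (1,2)
  BR@(3,1): attacks (3,2) (3,3) (3,4) (3,5) (3,0) (4,1) (5,1) (2,1) (1,1) (0,1)
Union (24 distinct): (0,0) (0,1) (0,4) (0,5) (1,0) (1,1) (1,2) (1,3) (1,4) (2,0) (2,1) (2,2) (2,4) (2,5) (3,0) (3,2) (3,3) (3,4) (3,5) (4,1) (4,2) (4,5) (5,1) (5,5)

Answer: 24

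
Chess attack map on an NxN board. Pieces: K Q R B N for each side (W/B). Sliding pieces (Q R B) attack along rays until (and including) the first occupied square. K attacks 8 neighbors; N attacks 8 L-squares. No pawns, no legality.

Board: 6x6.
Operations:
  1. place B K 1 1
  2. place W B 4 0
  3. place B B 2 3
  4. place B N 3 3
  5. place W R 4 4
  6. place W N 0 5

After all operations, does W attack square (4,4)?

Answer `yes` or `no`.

Answer: no

Derivation:
Op 1: place BK@(1,1)
Op 2: place WB@(4,0)
Op 3: place BB@(2,3)
Op 4: place BN@(3,3)
Op 5: place WR@(4,4)
Op 6: place WN@(0,5)
Per-piece attacks for W:
  WN@(0,5): attacks (1,3) (2,4)
  WB@(4,0): attacks (5,1) (3,1) (2,2) (1,3) (0,4)
  WR@(4,4): attacks (4,5) (4,3) (4,2) (4,1) (4,0) (5,4) (3,4) (2,4) (1,4) (0,4) [ray(0,-1) blocked at (4,0)]
W attacks (4,4): no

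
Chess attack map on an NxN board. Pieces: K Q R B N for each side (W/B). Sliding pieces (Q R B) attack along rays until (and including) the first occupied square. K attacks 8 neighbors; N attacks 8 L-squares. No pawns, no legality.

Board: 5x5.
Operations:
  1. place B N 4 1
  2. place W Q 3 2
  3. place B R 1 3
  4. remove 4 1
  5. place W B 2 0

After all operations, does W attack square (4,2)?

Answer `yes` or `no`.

Answer: yes

Derivation:
Op 1: place BN@(4,1)
Op 2: place WQ@(3,2)
Op 3: place BR@(1,3)
Op 4: remove (4,1)
Op 5: place WB@(2,0)
Per-piece attacks for W:
  WB@(2,0): attacks (3,1) (4,2) (1,1) (0,2)
  WQ@(3,2): attacks (3,3) (3,4) (3,1) (3,0) (4,2) (2,2) (1,2) (0,2) (4,3) (4,1) (2,3) (1,4) (2,1) (1,0)
W attacks (4,2): yes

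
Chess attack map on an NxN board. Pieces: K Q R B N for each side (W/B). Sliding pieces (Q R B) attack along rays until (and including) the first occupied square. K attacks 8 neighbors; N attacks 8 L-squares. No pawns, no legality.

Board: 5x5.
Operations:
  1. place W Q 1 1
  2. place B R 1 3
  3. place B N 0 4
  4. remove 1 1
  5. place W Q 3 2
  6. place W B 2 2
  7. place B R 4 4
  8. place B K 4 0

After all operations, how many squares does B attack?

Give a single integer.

Op 1: place WQ@(1,1)
Op 2: place BR@(1,3)
Op 3: place BN@(0,4)
Op 4: remove (1,1)
Op 5: place WQ@(3,2)
Op 6: place WB@(2,2)
Op 7: place BR@(4,4)
Op 8: place BK@(4,0)
Per-piece attacks for B:
  BN@(0,4): attacks (1,2) (2,3)
  BR@(1,3): attacks (1,4) (1,2) (1,1) (1,0) (2,3) (3,3) (4,3) (0,3)
  BK@(4,0): attacks (4,1) (3,0) (3,1)
  BR@(4,4): attacks (4,3) (4,2) (4,1) (4,0) (3,4) (2,4) (1,4) (0,4) [ray(0,-1) blocked at (4,0); ray(-1,0) blocked at (0,4)]
Union (16 distinct): (0,3) (0,4) (1,0) (1,1) (1,2) (1,4) (2,3) (2,4) (3,0) (3,1) (3,3) (3,4) (4,0) (4,1) (4,2) (4,3)

Answer: 16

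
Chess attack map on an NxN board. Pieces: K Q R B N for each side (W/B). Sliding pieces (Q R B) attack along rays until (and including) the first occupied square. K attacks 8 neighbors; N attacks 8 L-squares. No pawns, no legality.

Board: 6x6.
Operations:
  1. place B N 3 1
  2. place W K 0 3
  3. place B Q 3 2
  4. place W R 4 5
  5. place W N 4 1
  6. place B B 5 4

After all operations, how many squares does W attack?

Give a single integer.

Op 1: place BN@(3,1)
Op 2: place WK@(0,3)
Op 3: place BQ@(3,2)
Op 4: place WR@(4,5)
Op 5: place WN@(4,1)
Op 6: place BB@(5,4)
Per-piece attacks for W:
  WK@(0,3): attacks (0,4) (0,2) (1,3) (1,4) (1,2)
  WN@(4,1): attacks (5,3) (3,3) (2,2) (2,0)
  WR@(4,5): attacks (4,4) (4,3) (4,2) (4,1) (5,5) (3,5) (2,5) (1,5) (0,5) [ray(0,-1) blocked at (4,1)]
Union (18 distinct): (0,2) (0,4) (0,5) (1,2) (1,3) (1,4) (1,5) (2,0) (2,2) (2,5) (3,3) (3,5) (4,1) (4,2) (4,3) (4,4) (5,3) (5,5)

Answer: 18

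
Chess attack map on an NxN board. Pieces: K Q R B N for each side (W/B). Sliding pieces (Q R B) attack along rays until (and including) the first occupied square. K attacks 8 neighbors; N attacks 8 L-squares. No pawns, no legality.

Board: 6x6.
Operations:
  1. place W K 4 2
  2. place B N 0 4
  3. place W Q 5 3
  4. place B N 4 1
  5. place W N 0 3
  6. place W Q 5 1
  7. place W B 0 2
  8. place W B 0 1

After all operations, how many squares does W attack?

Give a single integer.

Op 1: place WK@(4,2)
Op 2: place BN@(0,4)
Op 3: place WQ@(5,3)
Op 4: place BN@(4,1)
Op 5: place WN@(0,3)
Op 6: place WQ@(5,1)
Op 7: place WB@(0,2)
Op 8: place WB@(0,1)
Per-piece attacks for W:
  WB@(0,1): attacks (1,2) (2,3) (3,4) (4,5) (1,0)
  WB@(0,2): attacks (1,3) (2,4) (3,5) (1,1) (2,0)
  WN@(0,3): attacks (1,5) (2,4) (1,1) (2,2)
  WK@(4,2): attacks (4,3) (4,1) (5,2) (3,2) (5,3) (5,1) (3,3) (3,1)
  WQ@(5,1): attacks (5,2) (5,3) (5,0) (4,1) (4,2) (4,0) [ray(0,1) blocked at (5,3); ray(-1,0) blocked at (4,1); ray(-1,1) blocked at (4,2)]
  WQ@(5,3): attacks (5,4) (5,5) (5,2) (5,1) (4,3) (3,3) (2,3) (1,3) (0,3) (4,4) (3,5) (4,2) [ray(0,-1) blocked at (5,1); ray(-1,0) blocked at (0,3); ray(-1,-1) blocked at (4,2)]
Union (27 distinct): (0,3) (1,0) (1,1) (1,2) (1,3) (1,5) (2,0) (2,2) (2,3) (2,4) (3,1) (3,2) (3,3) (3,4) (3,5) (4,0) (4,1) (4,2) (4,3) (4,4) (4,5) (5,0) (5,1) (5,2) (5,3) (5,4) (5,5)

Answer: 27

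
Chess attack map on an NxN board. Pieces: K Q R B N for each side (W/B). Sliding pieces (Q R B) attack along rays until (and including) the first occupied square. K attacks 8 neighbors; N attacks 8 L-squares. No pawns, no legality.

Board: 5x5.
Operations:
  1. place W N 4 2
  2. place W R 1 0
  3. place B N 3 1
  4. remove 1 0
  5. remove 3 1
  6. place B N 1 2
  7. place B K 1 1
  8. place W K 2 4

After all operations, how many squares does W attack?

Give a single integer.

Op 1: place WN@(4,2)
Op 2: place WR@(1,0)
Op 3: place BN@(3,1)
Op 4: remove (1,0)
Op 5: remove (3,1)
Op 6: place BN@(1,2)
Op 7: place BK@(1,1)
Op 8: place WK@(2,4)
Per-piece attacks for W:
  WK@(2,4): attacks (2,3) (3,4) (1,4) (3,3) (1,3)
  WN@(4,2): attacks (3,4) (2,3) (3,0) (2,1)
Union (7 distinct): (1,3) (1,4) (2,1) (2,3) (3,0) (3,3) (3,4)

Answer: 7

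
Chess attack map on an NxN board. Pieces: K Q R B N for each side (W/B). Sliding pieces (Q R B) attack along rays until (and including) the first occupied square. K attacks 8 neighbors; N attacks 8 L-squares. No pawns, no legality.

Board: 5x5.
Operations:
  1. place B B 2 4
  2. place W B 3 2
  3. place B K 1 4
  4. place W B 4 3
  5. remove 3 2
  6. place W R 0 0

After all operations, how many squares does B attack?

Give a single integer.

Answer: 8

Derivation:
Op 1: place BB@(2,4)
Op 2: place WB@(3,2)
Op 3: place BK@(1,4)
Op 4: place WB@(4,3)
Op 5: remove (3,2)
Op 6: place WR@(0,0)
Per-piece attacks for B:
  BK@(1,4): attacks (1,3) (2,4) (0,4) (2,3) (0,3)
  BB@(2,4): attacks (3,3) (4,2) (1,3) (0,2)
Union (8 distinct): (0,2) (0,3) (0,4) (1,3) (2,3) (2,4) (3,3) (4,2)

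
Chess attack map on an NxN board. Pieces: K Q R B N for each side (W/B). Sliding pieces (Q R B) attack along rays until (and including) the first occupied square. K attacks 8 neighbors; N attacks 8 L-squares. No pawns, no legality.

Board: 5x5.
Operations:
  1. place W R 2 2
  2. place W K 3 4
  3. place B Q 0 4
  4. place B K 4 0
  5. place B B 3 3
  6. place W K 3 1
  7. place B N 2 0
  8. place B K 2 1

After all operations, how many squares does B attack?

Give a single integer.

Op 1: place WR@(2,2)
Op 2: place WK@(3,4)
Op 3: place BQ@(0,4)
Op 4: place BK@(4,0)
Op 5: place BB@(3,3)
Op 6: place WK@(3,1)
Op 7: place BN@(2,0)
Op 8: place BK@(2,1)
Per-piece attacks for B:
  BQ@(0,4): attacks (0,3) (0,2) (0,1) (0,0) (1,4) (2,4) (3,4) (1,3) (2,2) [ray(1,0) blocked at (3,4); ray(1,-1) blocked at (2,2)]
  BN@(2,0): attacks (3,2) (4,1) (1,2) (0,1)
  BK@(2,1): attacks (2,2) (2,0) (3,1) (1,1) (3,2) (3,0) (1,2) (1,0)
  BB@(3,3): attacks (4,4) (4,2) (2,4) (2,2) [ray(-1,-1) blocked at (2,2)]
  BK@(4,0): attacks (4,1) (3,0) (3,1)
Union (19 distinct): (0,0) (0,1) (0,2) (0,3) (1,0) (1,1) (1,2) (1,3) (1,4) (2,0) (2,2) (2,4) (3,0) (3,1) (3,2) (3,4) (4,1) (4,2) (4,4)

Answer: 19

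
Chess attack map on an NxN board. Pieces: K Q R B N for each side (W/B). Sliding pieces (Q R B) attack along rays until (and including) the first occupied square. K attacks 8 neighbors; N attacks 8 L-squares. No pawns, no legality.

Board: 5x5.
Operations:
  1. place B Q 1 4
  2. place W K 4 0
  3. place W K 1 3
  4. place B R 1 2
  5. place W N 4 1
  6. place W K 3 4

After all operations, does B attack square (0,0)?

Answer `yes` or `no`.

Op 1: place BQ@(1,4)
Op 2: place WK@(4,0)
Op 3: place WK@(1,3)
Op 4: place BR@(1,2)
Op 5: place WN@(4,1)
Op 6: place WK@(3,4)
Per-piece attacks for B:
  BR@(1,2): attacks (1,3) (1,1) (1,0) (2,2) (3,2) (4,2) (0,2) [ray(0,1) blocked at (1,3)]
  BQ@(1,4): attacks (1,3) (2,4) (3,4) (0,4) (2,3) (3,2) (4,1) (0,3) [ray(0,-1) blocked at (1,3); ray(1,0) blocked at (3,4); ray(1,-1) blocked at (4,1)]
B attacks (0,0): no

Answer: no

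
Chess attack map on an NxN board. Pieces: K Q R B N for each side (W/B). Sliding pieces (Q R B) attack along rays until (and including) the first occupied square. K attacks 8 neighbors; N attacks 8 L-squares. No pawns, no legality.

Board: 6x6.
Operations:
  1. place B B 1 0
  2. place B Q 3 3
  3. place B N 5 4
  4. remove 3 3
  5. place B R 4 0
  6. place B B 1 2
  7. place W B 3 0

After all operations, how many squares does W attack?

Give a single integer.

Answer: 4

Derivation:
Op 1: place BB@(1,0)
Op 2: place BQ@(3,3)
Op 3: place BN@(5,4)
Op 4: remove (3,3)
Op 5: place BR@(4,0)
Op 6: place BB@(1,2)
Op 7: place WB@(3,0)
Per-piece attacks for W:
  WB@(3,0): attacks (4,1) (5,2) (2,1) (1,2) [ray(-1,1) blocked at (1,2)]
Union (4 distinct): (1,2) (2,1) (4,1) (5,2)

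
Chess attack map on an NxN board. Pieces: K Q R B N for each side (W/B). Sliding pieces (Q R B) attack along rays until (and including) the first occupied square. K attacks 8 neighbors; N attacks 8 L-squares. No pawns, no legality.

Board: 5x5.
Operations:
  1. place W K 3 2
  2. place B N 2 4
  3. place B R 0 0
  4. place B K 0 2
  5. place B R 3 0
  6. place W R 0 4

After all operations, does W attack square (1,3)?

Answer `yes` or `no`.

Op 1: place WK@(3,2)
Op 2: place BN@(2,4)
Op 3: place BR@(0,0)
Op 4: place BK@(0,2)
Op 5: place BR@(3,0)
Op 6: place WR@(0,4)
Per-piece attacks for W:
  WR@(0,4): attacks (0,3) (0,2) (1,4) (2,4) [ray(0,-1) blocked at (0,2); ray(1,0) blocked at (2,4)]
  WK@(3,2): attacks (3,3) (3,1) (4,2) (2,2) (4,3) (4,1) (2,3) (2,1)
W attacks (1,3): no

Answer: no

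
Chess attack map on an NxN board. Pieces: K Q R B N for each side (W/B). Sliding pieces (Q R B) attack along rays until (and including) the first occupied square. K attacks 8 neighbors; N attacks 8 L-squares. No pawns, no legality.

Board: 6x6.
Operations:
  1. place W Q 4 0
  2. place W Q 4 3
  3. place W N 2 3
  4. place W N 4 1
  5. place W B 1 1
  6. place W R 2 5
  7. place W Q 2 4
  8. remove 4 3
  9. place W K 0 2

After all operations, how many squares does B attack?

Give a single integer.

Answer: 0

Derivation:
Op 1: place WQ@(4,0)
Op 2: place WQ@(4,3)
Op 3: place WN@(2,3)
Op 4: place WN@(4,1)
Op 5: place WB@(1,1)
Op 6: place WR@(2,5)
Op 7: place WQ@(2,4)
Op 8: remove (4,3)
Op 9: place WK@(0,2)
Per-piece attacks for B:
Union (0 distinct): (none)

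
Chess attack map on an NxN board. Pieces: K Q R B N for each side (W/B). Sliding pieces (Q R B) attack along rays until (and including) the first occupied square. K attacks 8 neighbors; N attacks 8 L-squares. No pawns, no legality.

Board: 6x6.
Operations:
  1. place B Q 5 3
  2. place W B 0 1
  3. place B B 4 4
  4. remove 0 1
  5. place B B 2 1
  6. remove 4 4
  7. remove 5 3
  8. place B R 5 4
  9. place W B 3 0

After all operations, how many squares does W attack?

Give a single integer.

Answer: 3

Derivation:
Op 1: place BQ@(5,3)
Op 2: place WB@(0,1)
Op 3: place BB@(4,4)
Op 4: remove (0,1)
Op 5: place BB@(2,1)
Op 6: remove (4,4)
Op 7: remove (5,3)
Op 8: place BR@(5,4)
Op 9: place WB@(3,0)
Per-piece attacks for W:
  WB@(3,0): attacks (4,1) (5,2) (2,1) [ray(-1,1) blocked at (2,1)]
Union (3 distinct): (2,1) (4,1) (5,2)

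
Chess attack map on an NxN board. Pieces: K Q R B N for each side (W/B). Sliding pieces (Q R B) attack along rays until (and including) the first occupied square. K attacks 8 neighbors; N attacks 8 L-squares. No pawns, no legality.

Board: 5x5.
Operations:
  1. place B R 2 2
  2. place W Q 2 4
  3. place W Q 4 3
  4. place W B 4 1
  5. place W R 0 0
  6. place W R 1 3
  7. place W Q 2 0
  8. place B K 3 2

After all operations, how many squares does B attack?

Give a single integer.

Op 1: place BR@(2,2)
Op 2: place WQ@(2,4)
Op 3: place WQ@(4,3)
Op 4: place WB@(4,1)
Op 5: place WR@(0,0)
Op 6: place WR@(1,3)
Op 7: place WQ@(2,0)
Op 8: place BK@(3,2)
Per-piece attacks for B:
  BR@(2,2): attacks (2,3) (2,4) (2,1) (2,0) (3,2) (1,2) (0,2) [ray(0,1) blocked at (2,4); ray(0,-1) blocked at (2,0); ray(1,0) blocked at (3,2)]
  BK@(3,2): attacks (3,3) (3,1) (4,2) (2,2) (4,3) (4,1) (2,3) (2,1)
Union (13 distinct): (0,2) (1,2) (2,0) (2,1) (2,2) (2,3) (2,4) (3,1) (3,2) (3,3) (4,1) (4,2) (4,3)

Answer: 13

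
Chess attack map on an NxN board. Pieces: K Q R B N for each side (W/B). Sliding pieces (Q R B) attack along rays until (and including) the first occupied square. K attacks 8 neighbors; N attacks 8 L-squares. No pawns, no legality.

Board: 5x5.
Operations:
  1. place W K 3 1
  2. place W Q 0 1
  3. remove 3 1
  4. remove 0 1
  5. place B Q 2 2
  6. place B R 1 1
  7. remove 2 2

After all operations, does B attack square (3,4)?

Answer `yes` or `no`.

Op 1: place WK@(3,1)
Op 2: place WQ@(0,1)
Op 3: remove (3,1)
Op 4: remove (0,1)
Op 5: place BQ@(2,2)
Op 6: place BR@(1,1)
Op 7: remove (2,2)
Per-piece attacks for B:
  BR@(1,1): attacks (1,2) (1,3) (1,4) (1,0) (2,1) (3,1) (4,1) (0,1)
B attacks (3,4): no

Answer: no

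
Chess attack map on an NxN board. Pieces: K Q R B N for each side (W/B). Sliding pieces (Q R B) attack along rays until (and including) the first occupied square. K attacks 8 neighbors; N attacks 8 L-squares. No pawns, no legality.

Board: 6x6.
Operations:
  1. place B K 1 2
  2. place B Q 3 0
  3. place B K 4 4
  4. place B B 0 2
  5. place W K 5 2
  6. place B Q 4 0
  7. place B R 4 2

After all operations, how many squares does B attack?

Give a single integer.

Op 1: place BK@(1,2)
Op 2: place BQ@(3,0)
Op 3: place BK@(4,4)
Op 4: place BB@(0,2)
Op 5: place WK@(5,2)
Op 6: place BQ@(4,0)
Op 7: place BR@(4,2)
Per-piece attacks for B:
  BB@(0,2): attacks (1,3) (2,4) (3,5) (1,1) (2,0)
  BK@(1,2): attacks (1,3) (1,1) (2,2) (0,2) (2,3) (2,1) (0,3) (0,1)
  BQ@(3,0): attacks (3,1) (3,2) (3,3) (3,4) (3,5) (4,0) (2,0) (1,0) (0,0) (4,1) (5,2) (2,1) (1,2) [ray(1,0) blocked at (4,0); ray(1,1) blocked at (5,2); ray(-1,1) blocked at (1,2)]
  BQ@(4,0): attacks (4,1) (4,2) (5,0) (3,0) (5,1) (3,1) (2,2) (1,3) (0,4) [ray(0,1) blocked at (4,2); ray(-1,0) blocked at (3,0)]
  BR@(4,2): attacks (4,3) (4,4) (4,1) (4,0) (5,2) (3,2) (2,2) (1,2) [ray(0,1) blocked at (4,4); ray(0,-1) blocked at (4,0); ray(1,0) blocked at (5,2); ray(-1,0) blocked at (1,2)]
  BK@(4,4): attacks (4,5) (4,3) (5,4) (3,4) (5,5) (5,3) (3,5) (3,3)
Union (32 distinct): (0,0) (0,1) (0,2) (0,3) (0,4) (1,0) (1,1) (1,2) (1,3) (2,0) (2,1) (2,2) (2,3) (2,4) (3,0) (3,1) (3,2) (3,3) (3,4) (3,5) (4,0) (4,1) (4,2) (4,3) (4,4) (4,5) (5,0) (5,1) (5,2) (5,3) (5,4) (5,5)

Answer: 32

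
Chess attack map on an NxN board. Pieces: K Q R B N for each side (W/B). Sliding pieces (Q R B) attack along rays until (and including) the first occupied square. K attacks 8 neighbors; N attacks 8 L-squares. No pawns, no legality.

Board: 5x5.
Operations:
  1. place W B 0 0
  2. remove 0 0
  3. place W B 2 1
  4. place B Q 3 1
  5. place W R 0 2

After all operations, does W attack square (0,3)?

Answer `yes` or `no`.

Answer: yes

Derivation:
Op 1: place WB@(0,0)
Op 2: remove (0,0)
Op 3: place WB@(2,1)
Op 4: place BQ@(3,1)
Op 5: place WR@(0,2)
Per-piece attacks for W:
  WR@(0,2): attacks (0,3) (0,4) (0,1) (0,0) (1,2) (2,2) (3,2) (4,2)
  WB@(2,1): attacks (3,2) (4,3) (3,0) (1,2) (0,3) (1,0)
W attacks (0,3): yes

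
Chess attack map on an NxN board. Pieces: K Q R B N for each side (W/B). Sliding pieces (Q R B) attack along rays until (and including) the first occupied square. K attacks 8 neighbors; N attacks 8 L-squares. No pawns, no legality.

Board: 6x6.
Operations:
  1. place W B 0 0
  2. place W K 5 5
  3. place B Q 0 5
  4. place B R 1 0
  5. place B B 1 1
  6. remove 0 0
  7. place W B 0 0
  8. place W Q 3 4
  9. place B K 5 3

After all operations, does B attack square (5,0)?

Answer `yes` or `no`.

Answer: yes

Derivation:
Op 1: place WB@(0,0)
Op 2: place WK@(5,5)
Op 3: place BQ@(0,5)
Op 4: place BR@(1,0)
Op 5: place BB@(1,1)
Op 6: remove (0,0)
Op 7: place WB@(0,0)
Op 8: place WQ@(3,4)
Op 9: place BK@(5,3)
Per-piece attacks for B:
  BQ@(0,5): attacks (0,4) (0,3) (0,2) (0,1) (0,0) (1,5) (2,5) (3,5) (4,5) (5,5) (1,4) (2,3) (3,2) (4,1) (5,0) [ray(0,-1) blocked at (0,0); ray(1,0) blocked at (5,5)]
  BR@(1,0): attacks (1,1) (2,0) (3,0) (4,0) (5,0) (0,0) [ray(0,1) blocked at (1,1); ray(-1,0) blocked at (0,0)]
  BB@(1,1): attacks (2,2) (3,3) (4,4) (5,5) (2,0) (0,2) (0,0) [ray(1,1) blocked at (5,5); ray(-1,-1) blocked at (0,0)]
  BK@(5,3): attacks (5,4) (5,2) (4,3) (4,4) (4,2)
B attacks (5,0): yes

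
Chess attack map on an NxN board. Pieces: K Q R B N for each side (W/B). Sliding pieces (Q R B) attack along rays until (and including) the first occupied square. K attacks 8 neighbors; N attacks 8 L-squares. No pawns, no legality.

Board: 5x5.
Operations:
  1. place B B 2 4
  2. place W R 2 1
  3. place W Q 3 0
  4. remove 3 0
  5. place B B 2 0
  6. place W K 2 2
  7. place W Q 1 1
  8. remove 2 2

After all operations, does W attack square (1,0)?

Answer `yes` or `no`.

Answer: yes

Derivation:
Op 1: place BB@(2,4)
Op 2: place WR@(2,1)
Op 3: place WQ@(3,0)
Op 4: remove (3,0)
Op 5: place BB@(2,0)
Op 6: place WK@(2,2)
Op 7: place WQ@(1,1)
Op 8: remove (2,2)
Per-piece attacks for W:
  WQ@(1,1): attacks (1,2) (1,3) (1,4) (1,0) (2,1) (0,1) (2,2) (3,3) (4,4) (2,0) (0,2) (0,0) [ray(1,0) blocked at (2,1); ray(1,-1) blocked at (2,0)]
  WR@(2,1): attacks (2,2) (2,3) (2,4) (2,0) (3,1) (4,1) (1,1) [ray(0,1) blocked at (2,4); ray(0,-1) blocked at (2,0); ray(-1,0) blocked at (1,1)]
W attacks (1,0): yes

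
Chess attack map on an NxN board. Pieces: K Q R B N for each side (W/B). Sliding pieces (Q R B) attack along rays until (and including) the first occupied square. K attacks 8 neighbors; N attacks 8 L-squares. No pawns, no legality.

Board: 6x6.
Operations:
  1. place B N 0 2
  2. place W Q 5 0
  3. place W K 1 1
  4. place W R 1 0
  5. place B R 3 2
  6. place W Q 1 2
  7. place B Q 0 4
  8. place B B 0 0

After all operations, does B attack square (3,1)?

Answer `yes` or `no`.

Answer: yes

Derivation:
Op 1: place BN@(0,2)
Op 2: place WQ@(5,0)
Op 3: place WK@(1,1)
Op 4: place WR@(1,0)
Op 5: place BR@(3,2)
Op 6: place WQ@(1,2)
Op 7: place BQ@(0,4)
Op 8: place BB@(0,0)
Per-piece attacks for B:
  BB@(0,0): attacks (1,1) [ray(1,1) blocked at (1,1)]
  BN@(0,2): attacks (1,4) (2,3) (1,0) (2,1)
  BQ@(0,4): attacks (0,5) (0,3) (0,2) (1,4) (2,4) (3,4) (4,4) (5,4) (1,5) (1,3) (2,2) (3,1) (4,0) [ray(0,-1) blocked at (0,2)]
  BR@(3,2): attacks (3,3) (3,4) (3,5) (3,1) (3,0) (4,2) (5,2) (2,2) (1,2) [ray(-1,0) blocked at (1,2)]
B attacks (3,1): yes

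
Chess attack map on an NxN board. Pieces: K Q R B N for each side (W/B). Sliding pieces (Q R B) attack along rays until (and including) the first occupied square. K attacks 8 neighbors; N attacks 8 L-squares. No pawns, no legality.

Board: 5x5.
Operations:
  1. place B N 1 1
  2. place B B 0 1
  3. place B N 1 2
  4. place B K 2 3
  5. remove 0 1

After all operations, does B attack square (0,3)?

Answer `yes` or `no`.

Answer: yes

Derivation:
Op 1: place BN@(1,1)
Op 2: place BB@(0,1)
Op 3: place BN@(1,2)
Op 4: place BK@(2,3)
Op 5: remove (0,1)
Per-piece attacks for B:
  BN@(1,1): attacks (2,3) (3,2) (0,3) (3,0)
  BN@(1,2): attacks (2,4) (3,3) (0,4) (2,0) (3,1) (0,0)
  BK@(2,3): attacks (2,4) (2,2) (3,3) (1,3) (3,4) (3,2) (1,4) (1,2)
B attacks (0,3): yes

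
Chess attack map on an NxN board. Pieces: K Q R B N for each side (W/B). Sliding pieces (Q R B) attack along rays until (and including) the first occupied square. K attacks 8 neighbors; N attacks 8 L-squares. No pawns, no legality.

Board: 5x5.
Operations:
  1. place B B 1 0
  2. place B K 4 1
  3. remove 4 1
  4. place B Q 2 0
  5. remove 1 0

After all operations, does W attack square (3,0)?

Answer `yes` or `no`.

Op 1: place BB@(1,0)
Op 2: place BK@(4,1)
Op 3: remove (4,1)
Op 4: place BQ@(2,0)
Op 5: remove (1,0)
Per-piece attacks for W:
W attacks (3,0): no

Answer: no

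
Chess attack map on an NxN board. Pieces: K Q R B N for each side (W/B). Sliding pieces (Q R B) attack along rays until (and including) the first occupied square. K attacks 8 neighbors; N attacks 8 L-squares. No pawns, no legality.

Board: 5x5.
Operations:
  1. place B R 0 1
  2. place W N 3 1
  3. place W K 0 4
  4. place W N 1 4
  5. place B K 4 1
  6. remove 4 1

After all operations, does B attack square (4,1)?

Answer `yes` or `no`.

Answer: no

Derivation:
Op 1: place BR@(0,1)
Op 2: place WN@(3,1)
Op 3: place WK@(0,4)
Op 4: place WN@(1,4)
Op 5: place BK@(4,1)
Op 6: remove (4,1)
Per-piece attacks for B:
  BR@(0,1): attacks (0,2) (0,3) (0,4) (0,0) (1,1) (2,1) (3,1) [ray(0,1) blocked at (0,4); ray(1,0) blocked at (3,1)]
B attacks (4,1): no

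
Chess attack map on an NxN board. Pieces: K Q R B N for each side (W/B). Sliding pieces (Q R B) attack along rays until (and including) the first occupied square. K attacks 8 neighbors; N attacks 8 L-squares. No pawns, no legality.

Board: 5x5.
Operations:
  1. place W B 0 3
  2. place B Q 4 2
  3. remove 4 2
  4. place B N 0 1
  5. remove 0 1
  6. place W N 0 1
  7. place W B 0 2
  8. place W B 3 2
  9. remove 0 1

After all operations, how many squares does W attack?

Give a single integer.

Answer: 12

Derivation:
Op 1: place WB@(0,3)
Op 2: place BQ@(4,2)
Op 3: remove (4,2)
Op 4: place BN@(0,1)
Op 5: remove (0,1)
Op 6: place WN@(0,1)
Op 7: place WB@(0,2)
Op 8: place WB@(3,2)
Op 9: remove (0,1)
Per-piece attacks for W:
  WB@(0,2): attacks (1,3) (2,4) (1,1) (2,0)
  WB@(0,3): attacks (1,4) (1,2) (2,1) (3,0)
  WB@(3,2): attacks (4,3) (4,1) (2,3) (1,4) (2,1) (1,0)
Union (12 distinct): (1,0) (1,1) (1,2) (1,3) (1,4) (2,0) (2,1) (2,3) (2,4) (3,0) (4,1) (4,3)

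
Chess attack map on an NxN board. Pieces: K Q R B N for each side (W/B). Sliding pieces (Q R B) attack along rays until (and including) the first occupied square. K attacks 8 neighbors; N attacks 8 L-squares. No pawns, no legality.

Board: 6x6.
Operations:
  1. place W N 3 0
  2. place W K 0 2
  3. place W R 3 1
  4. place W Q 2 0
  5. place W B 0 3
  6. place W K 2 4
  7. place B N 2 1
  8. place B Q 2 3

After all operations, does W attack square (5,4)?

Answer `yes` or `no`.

Op 1: place WN@(3,0)
Op 2: place WK@(0,2)
Op 3: place WR@(3,1)
Op 4: place WQ@(2,0)
Op 5: place WB@(0,3)
Op 6: place WK@(2,4)
Op 7: place BN@(2,1)
Op 8: place BQ@(2,3)
Per-piece attacks for W:
  WK@(0,2): attacks (0,3) (0,1) (1,2) (1,3) (1,1)
  WB@(0,3): attacks (1,4) (2,5) (1,2) (2,1) [ray(1,-1) blocked at (2,1)]
  WQ@(2,0): attacks (2,1) (3,0) (1,0) (0,0) (3,1) (1,1) (0,2) [ray(0,1) blocked at (2,1); ray(1,0) blocked at (3,0); ray(1,1) blocked at (3,1); ray(-1,1) blocked at (0,2)]
  WK@(2,4): attacks (2,5) (2,3) (3,4) (1,4) (3,5) (3,3) (1,5) (1,3)
  WN@(3,0): attacks (4,2) (5,1) (2,2) (1,1)
  WR@(3,1): attacks (3,2) (3,3) (3,4) (3,5) (3,0) (4,1) (5,1) (2,1) [ray(0,-1) blocked at (3,0); ray(-1,0) blocked at (2,1)]
W attacks (5,4): no

Answer: no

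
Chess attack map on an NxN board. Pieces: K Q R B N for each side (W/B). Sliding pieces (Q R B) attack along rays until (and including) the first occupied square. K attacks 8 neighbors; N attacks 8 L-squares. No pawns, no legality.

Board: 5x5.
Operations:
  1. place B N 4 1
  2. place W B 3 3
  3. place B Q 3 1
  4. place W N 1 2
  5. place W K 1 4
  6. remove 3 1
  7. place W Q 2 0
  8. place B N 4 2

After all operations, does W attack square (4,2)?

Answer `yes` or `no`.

Answer: yes

Derivation:
Op 1: place BN@(4,1)
Op 2: place WB@(3,3)
Op 3: place BQ@(3,1)
Op 4: place WN@(1,2)
Op 5: place WK@(1,4)
Op 6: remove (3,1)
Op 7: place WQ@(2,0)
Op 8: place BN@(4,2)
Per-piece attacks for W:
  WN@(1,2): attacks (2,4) (3,3) (0,4) (2,0) (3,1) (0,0)
  WK@(1,4): attacks (1,3) (2,4) (0,4) (2,3) (0,3)
  WQ@(2,0): attacks (2,1) (2,2) (2,3) (2,4) (3,0) (4,0) (1,0) (0,0) (3,1) (4,2) (1,1) (0,2) [ray(1,1) blocked at (4,2)]
  WB@(3,3): attacks (4,4) (4,2) (2,4) (2,2) (1,1) (0,0) [ray(1,-1) blocked at (4,2)]
W attacks (4,2): yes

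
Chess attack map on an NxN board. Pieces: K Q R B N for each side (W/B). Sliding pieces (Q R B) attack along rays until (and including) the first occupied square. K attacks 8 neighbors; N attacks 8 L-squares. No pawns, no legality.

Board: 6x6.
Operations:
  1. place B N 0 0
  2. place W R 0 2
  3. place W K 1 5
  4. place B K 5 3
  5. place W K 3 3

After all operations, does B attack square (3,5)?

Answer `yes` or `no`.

Answer: no

Derivation:
Op 1: place BN@(0,0)
Op 2: place WR@(0,2)
Op 3: place WK@(1,5)
Op 4: place BK@(5,3)
Op 5: place WK@(3,3)
Per-piece attacks for B:
  BN@(0,0): attacks (1,2) (2,1)
  BK@(5,3): attacks (5,4) (5,2) (4,3) (4,4) (4,2)
B attacks (3,5): no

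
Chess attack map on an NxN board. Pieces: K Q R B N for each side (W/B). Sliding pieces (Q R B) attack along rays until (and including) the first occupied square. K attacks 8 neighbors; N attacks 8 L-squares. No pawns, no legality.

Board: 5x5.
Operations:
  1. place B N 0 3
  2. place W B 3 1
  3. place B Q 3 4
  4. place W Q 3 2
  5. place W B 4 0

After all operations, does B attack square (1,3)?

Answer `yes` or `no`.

Answer: no

Derivation:
Op 1: place BN@(0,3)
Op 2: place WB@(3,1)
Op 3: place BQ@(3,4)
Op 4: place WQ@(3,2)
Op 5: place WB@(4,0)
Per-piece attacks for B:
  BN@(0,3): attacks (2,4) (1,1) (2,2)
  BQ@(3,4): attacks (3,3) (3,2) (4,4) (2,4) (1,4) (0,4) (4,3) (2,3) (1,2) (0,1) [ray(0,-1) blocked at (3,2)]
B attacks (1,3): no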